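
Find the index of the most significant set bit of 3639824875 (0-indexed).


0b11011000111100110101000111101011. Highest set bit at position 31

31


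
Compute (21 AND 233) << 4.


Step 1: 21 & 233 = 1
Step 2: 1 << 4 = 16

16


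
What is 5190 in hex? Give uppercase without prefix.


5190 = 1446 hex

1446


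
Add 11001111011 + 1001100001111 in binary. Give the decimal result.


11001111011 + 1001100001111 = 1100110001010 = 6538

6538


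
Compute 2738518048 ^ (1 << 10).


2738518048 ^ (1 << 10) = 2738518048 ^ 1024 = 2738519072

2738519072


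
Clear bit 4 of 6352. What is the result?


6352 & ~(1 << 4) = 6336

6336


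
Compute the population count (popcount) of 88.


0b1011000 has 3 set bits

3


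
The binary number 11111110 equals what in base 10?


11111110 in decimal = 254

254


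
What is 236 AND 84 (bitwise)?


0b11101100 & 0b1010100 = 0b1000100 = 68

68


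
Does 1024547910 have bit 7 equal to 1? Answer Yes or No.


0b111101000100010101110001000110, bit 7 = 0. No

No


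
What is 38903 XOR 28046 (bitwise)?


0b1001011111110111 ^ 0b110110110001110 = 0b1111101001111001 = 64121

64121


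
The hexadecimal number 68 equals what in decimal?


68 hex = 104 decimal

104


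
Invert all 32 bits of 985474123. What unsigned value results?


985474123 ^ 4294967295 = 3309493172

3309493172


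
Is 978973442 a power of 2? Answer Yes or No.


0b111010010110011111001100000010. Multiple bits set => No

No


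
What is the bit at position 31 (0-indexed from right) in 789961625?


0b101111000101011101101110011001, position 31 = 0

0


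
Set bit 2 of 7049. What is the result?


7049 | (1 << 2) = 7049 | 4 = 7053

7053


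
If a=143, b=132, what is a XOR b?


143 ^ 132 = 11

11


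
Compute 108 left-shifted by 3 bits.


0b1101100 << 3 = 0b1101100000 = 864

864


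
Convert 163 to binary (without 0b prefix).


163 = 10100011 in binary

10100011


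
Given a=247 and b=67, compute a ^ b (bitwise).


247 ^ 67 = 180

180


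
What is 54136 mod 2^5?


54136 & 31 = 24

24


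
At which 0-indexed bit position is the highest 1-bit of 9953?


0b10011011100001. Highest set bit at position 13

13


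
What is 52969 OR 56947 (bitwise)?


0b1100111011101001 | 0b1101111001110011 = 0b1101111011111011 = 57083

57083


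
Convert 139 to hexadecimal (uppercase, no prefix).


139 = 8B hex

8B


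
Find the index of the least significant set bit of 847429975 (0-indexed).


0b110010100000101100000101010111. Lowest set bit at position 0

0


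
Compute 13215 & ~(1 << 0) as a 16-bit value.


13215 & ~(1 << 0) = 13214

13214


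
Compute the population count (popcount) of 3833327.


0b1110100111110111101111 has 17 set bits

17


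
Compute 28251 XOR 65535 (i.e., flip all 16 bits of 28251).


28251 ^ 65535 = 37284

37284


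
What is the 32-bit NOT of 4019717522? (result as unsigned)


~0b11101111100110000000010110010010 = 0b10000011001111111101001101101 = 275249773 (32-bit unsigned)

275249773


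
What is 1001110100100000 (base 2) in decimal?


1001110100100000 in decimal = 40224

40224


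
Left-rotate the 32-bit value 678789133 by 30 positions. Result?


Rotate 0b101000011101011000000000001101 left by 30 (32-bit) = 0b1001010000111010110000000000011 = 1243439107

1243439107


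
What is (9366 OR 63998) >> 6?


Step 1: 9366 | 63998 = 65022
Step 2: 65022 >> 6 = 1015

1015


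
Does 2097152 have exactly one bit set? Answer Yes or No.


0b1000000000000000000000. Only one bit set => Yes

Yes


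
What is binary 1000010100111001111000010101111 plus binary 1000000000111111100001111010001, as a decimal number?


1000010100111001111000010101111 + 1000000000111111100001111010001 = 10000010101111001011010010000000 = 2193405056

2193405056


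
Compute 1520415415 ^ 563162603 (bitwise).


0b1011010100111111011001010110111 ^ 0b100001100100010010110111101011 = 0b1111011000011101001111101011100 = 2064555868

2064555868


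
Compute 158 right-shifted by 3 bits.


0b10011110 >> 3 = 0b10011 = 19

19


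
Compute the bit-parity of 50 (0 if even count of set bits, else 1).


0b110010 has 3 ones => parity 1

1


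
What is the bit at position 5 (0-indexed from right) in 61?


0b111101, position 5 = 1

1


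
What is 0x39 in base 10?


39 hex = 57 decimal

57


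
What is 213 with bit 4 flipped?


213 ^ (1 << 4) = 213 ^ 16 = 197

197


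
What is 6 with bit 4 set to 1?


6 | (1 << 4) = 6 | 16 = 22

22


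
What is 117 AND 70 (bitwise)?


0b1110101 & 0b1000110 = 0b1000100 = 68

68


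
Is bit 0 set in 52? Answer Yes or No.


0b110100, bit 0 = 0. No

No


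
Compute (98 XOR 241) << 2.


Step 1: 98 ^ 241 = 147
Step 2: 147 << 2 = 588

588


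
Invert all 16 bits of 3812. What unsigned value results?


3812 ^ 65535 = 61723

61723


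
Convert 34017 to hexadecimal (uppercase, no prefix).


34017 = 84E1 hex

84E1


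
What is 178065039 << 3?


0b1010100111010000111010001111 << 3 = 0b1010100111010000111010001111000 = 1424520312

1424520312


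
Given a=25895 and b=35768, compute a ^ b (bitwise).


25895 ^ 35768 = 61087

61087


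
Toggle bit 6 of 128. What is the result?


128 ^ (1 << 6) = 128 ^ 64 = 192

192


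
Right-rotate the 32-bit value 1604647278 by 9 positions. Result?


Rotate 0b1011111101001001111100101101110 right by 9 (32-bit) = 0b10110111001011111101001001111100 = 3073364604

3073364604


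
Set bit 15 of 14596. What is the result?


14596 | (1 << 15) = 14596 | 32768 = 47364

47364


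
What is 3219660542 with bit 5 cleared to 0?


3219660542 & ~(1 << 5) = 3219660510

3219660510


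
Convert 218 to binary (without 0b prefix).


218 = 11011010 in binary

11011010


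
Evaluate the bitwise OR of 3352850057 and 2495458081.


0b11000111110110000110111010001001 | 0b10010100101111011010101100100001 = 0b11010111111111011110111110101001 = 3623743401

3623743401


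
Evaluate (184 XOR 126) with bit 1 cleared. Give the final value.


Step 1: 184 ^ 126 = 198
Step 2: 198 & ~(1 << 1) = 196

196


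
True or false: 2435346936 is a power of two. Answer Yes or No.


0b10010001001010000111000111111000. Multiple bits set => No

No


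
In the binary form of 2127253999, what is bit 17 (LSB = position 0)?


0b1111110110010110101000111101111, position 17 = 1

1


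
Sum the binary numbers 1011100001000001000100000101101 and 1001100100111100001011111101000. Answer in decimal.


1011100001000001000100000101101 + 1001100100111100001011111101000 = 10101000101111101010000000010101 = 2831065109

2831065109


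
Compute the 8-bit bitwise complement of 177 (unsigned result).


~0b10110001 = 0b1001110 = 78 (8-bit unsigned)

78


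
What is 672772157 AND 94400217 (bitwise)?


0b101000000110011011000000111101 & 0b101101000000110111011011001 = 0b10000000011001 = 8217

8217


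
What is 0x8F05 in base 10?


8F05 hex = 36613 decimal

36613


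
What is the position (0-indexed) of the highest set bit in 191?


0b10111111. Highest set bit at position 7

7


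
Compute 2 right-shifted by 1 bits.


0b10 >> 1 = 0b1 = 1

1


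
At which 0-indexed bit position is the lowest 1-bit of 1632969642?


0b1100001010101010010001110101010. Lowest set bit at position 1

1


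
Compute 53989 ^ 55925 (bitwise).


0b1101001011100101 ^ 0b1101101001110101 = 0b100010010000 = 2192

2192


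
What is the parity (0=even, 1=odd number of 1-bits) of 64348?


0b1111101101011100 has 11 ones => parity 1

1


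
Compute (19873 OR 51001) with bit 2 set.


Step 1: 19873 | 51001 = 53177
Step 2: 53177 | (1 << 2) = 53177 | 4 = 53181

53181


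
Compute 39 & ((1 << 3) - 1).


39 & 7 = 7

7


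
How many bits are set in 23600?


0b101110000110000 has 6 set bits

6


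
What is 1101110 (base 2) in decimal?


1101110 in decimal = 110

110


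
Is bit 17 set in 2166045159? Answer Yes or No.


0b10000001000110110011100111100111, bit 17 = 1. Yes

Yes


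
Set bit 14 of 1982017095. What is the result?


1982017095 | (1 << 14) = 1982017095 | 16384 = 1982033479

1982033479


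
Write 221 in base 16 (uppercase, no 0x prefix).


221 = DD hex

DD


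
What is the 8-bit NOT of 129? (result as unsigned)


~0b10000001 = 0b1111110 = 126 (8-bit unsigned)

126


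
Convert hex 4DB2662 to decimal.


4DB2662 hex = 81471074 decimal

81471074


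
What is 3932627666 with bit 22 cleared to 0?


3932627666 & ~(1 << 22) = 3928433362

3928433362


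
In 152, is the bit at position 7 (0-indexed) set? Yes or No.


0b10011000, bit 7 = 1. Yes

Yes


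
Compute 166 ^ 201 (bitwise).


0b10100110 ^ 0b11001001 = 0b1101111 = 111

111


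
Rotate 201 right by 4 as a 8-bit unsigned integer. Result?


Rotate 0b11001001 right by 4 (8-bit) = 0b10011100 = 156

156


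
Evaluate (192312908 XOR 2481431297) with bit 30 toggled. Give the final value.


Step 1: 192312908 ^ 2481431297 = 2559694157
Step 2: 2559694157 ^ (1 << 30) = 2559694157 ^ 1073741824 = 3633435981

3633435981


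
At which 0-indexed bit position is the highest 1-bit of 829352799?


0b110001011011101110101101011111. Highest set bit at position 29

29


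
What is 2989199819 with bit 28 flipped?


2989199819 ^ (1 << 28) = 2989199819 ^ 268435456 = 2720764363

2720764363


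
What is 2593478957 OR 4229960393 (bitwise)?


0b10011010100101010101100100101101 | 0b11111100001000000001001011001001 = 0b11111110101101010101101111101101 = 4273298413

4273298413


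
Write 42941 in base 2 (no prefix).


42941 = 1010011110111101 in binary

1010011110111101


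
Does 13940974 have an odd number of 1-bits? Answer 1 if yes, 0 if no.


0b110101001011100011101110 has 14 ones => parity 0

0


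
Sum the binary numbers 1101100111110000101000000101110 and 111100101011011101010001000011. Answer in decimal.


1101100111110000101000000101110 + 111100101011011101010001000011 = 10101001101001100010010001110001 = 2846237809

2846237809


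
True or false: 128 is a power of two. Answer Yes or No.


0b10000000. Only one bit set => Yes

Yes


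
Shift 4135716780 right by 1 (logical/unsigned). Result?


0b11110110100000100000011110101100 >> 1 = 0b1111011010000010000001111010110 = 2067858390

2067858390


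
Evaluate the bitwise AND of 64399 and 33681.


0b1111101110001111 & 0b1000001110010001 = 0b1000001110000001 = 33665

33665


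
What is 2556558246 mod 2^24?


2556558246 & 16777215 = 6421414

6421414


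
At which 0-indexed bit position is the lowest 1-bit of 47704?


0b1011101001011000. Lowest set bit at position 3

3


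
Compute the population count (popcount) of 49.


0b110001 has 3 set bits

3


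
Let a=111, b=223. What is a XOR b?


111 ^ 223 = 176

176


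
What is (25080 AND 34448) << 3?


Step 1: 25080 & 34448 = 144
Step 2: 144 << 3 = 1152

1152


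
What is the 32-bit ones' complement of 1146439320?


1146439320 ^ 4294967295 = 3148527975

3148527975


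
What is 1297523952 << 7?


0b1001101010101101010010011110000 << 7 = 0b10011010101011010100100111100000000000 = 166083065856

166083065856


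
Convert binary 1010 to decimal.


1010 in decimal = 10

10


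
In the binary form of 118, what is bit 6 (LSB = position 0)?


0b1110110, position 6 = 1

1


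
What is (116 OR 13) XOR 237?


Step 1: 116 | 13 = 125
Step 2: 125 ^ 237 = 144

144


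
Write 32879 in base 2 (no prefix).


32879 = 1000000001101111 in binary

1000000001101111


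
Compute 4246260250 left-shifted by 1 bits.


0b11111101000110001100101000011010 << 1 = 0b111111010001100011001010000110100 = 8492520500

8492520500


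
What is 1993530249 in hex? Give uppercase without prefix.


1993530249 = 76D2DB89 hex

76D2DB89


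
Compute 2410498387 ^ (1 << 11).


2410498387 ^ (1 << 11) = 2410498387 ^ 2048 = 2410496339

2410496339


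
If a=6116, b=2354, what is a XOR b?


6116 ^ 2354 = 7894

7894


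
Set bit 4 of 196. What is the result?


196 | (1 << 4) = 196 | 16 = 212

212


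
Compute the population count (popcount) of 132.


0b10000100 has 2 set bits

2


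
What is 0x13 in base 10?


13 hex = 19 decimal

19


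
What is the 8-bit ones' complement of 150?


150 ^ 255 = 105

105


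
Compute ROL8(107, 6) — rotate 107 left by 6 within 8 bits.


Rotate 0b1101011 left by 6 (8-bit) = 0b11011010 = 218

218


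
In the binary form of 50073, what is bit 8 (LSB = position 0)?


0b1100001110011001, position 8 = 1

1


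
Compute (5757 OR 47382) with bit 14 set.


Step 1: 5757 | 47382 = 49023
Step 2: 49023 | (1 << 14) = 49023 | 16384 = 65407

65407


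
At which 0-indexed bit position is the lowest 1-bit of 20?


0b10100. Lowest set bit at position 2

2


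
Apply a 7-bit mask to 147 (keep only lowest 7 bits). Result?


147 & 127 = 19

19


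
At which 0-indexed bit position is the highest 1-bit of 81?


0b1010001. Highest set bit at position 6

6


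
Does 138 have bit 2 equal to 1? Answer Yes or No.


0b10001010, bit 2 = 0. No

No


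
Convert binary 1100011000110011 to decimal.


1100011000110011 in decimal = 50739

50739


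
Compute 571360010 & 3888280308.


0b100010000011100100001100001010 & 0b11100111110000100111001011110100 = 0b100010000000100100001000000000 = 570573312

570573312


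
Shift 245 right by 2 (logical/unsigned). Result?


0b11110101 >> 2 = 0b111101 = 61

61


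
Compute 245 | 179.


0b11110101 | 0b10110011 = 0b11110111 = 247

247


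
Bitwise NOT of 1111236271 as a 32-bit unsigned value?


~0b1000010001111000001111010101111 = 0b10111101110000111110000101010000 = 3183731024 (32-bit unsigned)

3183731024


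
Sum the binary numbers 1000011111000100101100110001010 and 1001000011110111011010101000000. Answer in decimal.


1000011111000100101100110001010 + 1001000011110111011010101000000 = 10001100010111100000111011001010 = 2354974410

2354974410


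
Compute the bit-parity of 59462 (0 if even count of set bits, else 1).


0b1110100001000110 has 7 ones => parity 1

1


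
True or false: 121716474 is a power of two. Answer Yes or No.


0b111010000010011111011111010. Multiple bits set => No

No


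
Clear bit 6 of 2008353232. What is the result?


2008353232 & ~(1 << 6) = 2008353168

2008353168


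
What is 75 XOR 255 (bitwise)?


0b1001011 ^ 0b11111111 = 0b10110100 = 180

180


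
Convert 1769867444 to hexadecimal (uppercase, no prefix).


1769867444 = 697E08B4 hex

697E08B4


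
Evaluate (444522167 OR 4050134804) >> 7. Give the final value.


Step 1: 444522167 | 4050134804 = 4219404215
Step 2: 4219404215 >> 7 = 32964095

32964095


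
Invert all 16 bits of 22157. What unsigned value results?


22157 ^ 65535 = 43378

43378


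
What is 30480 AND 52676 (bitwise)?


0b111011100010000 & 0b1100110111000100 = 0b100010100000000 = 17664

17664


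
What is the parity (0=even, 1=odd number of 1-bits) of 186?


0b10111010 has 5 ones => parity 1

1


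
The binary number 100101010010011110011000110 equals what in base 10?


100101010010011110011000110 in decimal = 78200006

78200006


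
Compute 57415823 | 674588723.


0b11011011000001100010001111 | 0b101000001101010110100000110011 = 0b101011011111010111100010111111 = 729643199

729643199


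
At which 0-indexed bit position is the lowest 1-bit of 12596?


0b11000100110100. Lowest set bit at position 2

2


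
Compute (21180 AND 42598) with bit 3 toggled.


Step 1: 21180 & 42598 = 548
Step 2: 548 ^ (1 << 3) = 548 ^ 8 = 556

556


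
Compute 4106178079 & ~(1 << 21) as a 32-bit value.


4106178079 & ~(1 << 21) = 4104080927

4104080927


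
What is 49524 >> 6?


0b1100000101110100 >> 6 = 0b1100000101 = 773

773


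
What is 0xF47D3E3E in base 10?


F47D3E3E hex = 4101848638 decimal

4101848638


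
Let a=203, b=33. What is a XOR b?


203 ^ 33 = 234

234


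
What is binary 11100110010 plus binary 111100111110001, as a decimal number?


11100110010 + 111100111110001 = 1000000100100011 = 33059

33059


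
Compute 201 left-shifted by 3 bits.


0b11001001 << 3 = 0b11001001000 = 1608

1608


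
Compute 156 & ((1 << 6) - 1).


156 & 63 = 28

28


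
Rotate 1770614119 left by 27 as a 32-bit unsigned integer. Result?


Rotate 0b1101001100010010110110101100111 left by 27 (32-bit) = 0b111011010011000100101101101011 = 994855787

994855787


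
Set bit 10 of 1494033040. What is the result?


1494033040 | (1 << 10) = 1494033040 | 1024 = 1494034064

1494034064


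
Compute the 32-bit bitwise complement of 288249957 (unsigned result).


~0b10001001011100101100001100101 = 0b11101110110100011010011110011010 = 4006717338 (32-bit unsigned)

4006717338


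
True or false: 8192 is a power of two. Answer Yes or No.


0b10000000000000. Only one bit set => Yes

Yes


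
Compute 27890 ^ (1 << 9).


27890 ^ (1 << 9) = 27890 ^ 512 = 28402

28402


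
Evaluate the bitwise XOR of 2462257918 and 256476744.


0b10010010110000110001001011111110 ^ 0b1111010010011000011001001000 = 0b10011101100010101001010010110110 = 2643104950

2643104950


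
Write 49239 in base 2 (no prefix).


49239 = 1100000001010111 in binary

1100000001010111


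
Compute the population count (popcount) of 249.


0b11111001 has 6 set bits

6


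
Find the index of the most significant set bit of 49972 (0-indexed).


0b1100001100110100. Highest set bit at position 15

15


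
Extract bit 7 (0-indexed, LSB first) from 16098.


0b11111011100010, position 7 = 1

1


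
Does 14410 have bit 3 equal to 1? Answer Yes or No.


0b11100001001010, bit 3 = 1. Yes

Yes


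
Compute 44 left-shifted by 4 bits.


0b101100 << 4 = 0b1011000000 = 704

704


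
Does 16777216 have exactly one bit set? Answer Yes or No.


0b1000000000000000000000000. Only one bit set => Yes

Yes


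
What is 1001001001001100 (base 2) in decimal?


1001001001001100 in decimal = 37452

37452


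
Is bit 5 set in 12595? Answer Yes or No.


0b11000100110011, bit 5 = 1. Yes

Yes


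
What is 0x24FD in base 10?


24FD hex = 9469 decimal

9469


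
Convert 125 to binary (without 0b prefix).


125 = 1111101 in binary

1111101


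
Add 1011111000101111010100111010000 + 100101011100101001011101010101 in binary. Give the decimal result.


1011111000101111010100111010000 + 100101011100101001011101010101 = 10000100100010100100000100100101 = 2223653157

2223653157


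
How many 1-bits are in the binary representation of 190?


0b10111110 has 6 set bits

6


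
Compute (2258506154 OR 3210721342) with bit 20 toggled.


Step 1: 2258506154 | 3210721342 = 3219110334
Step 2: 3219110334 ^ (1 << 20) = 3219110334 ^ 1048576 = 3218061758

3218061758


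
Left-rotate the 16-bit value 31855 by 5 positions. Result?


Rotate 0b111110001101111 left by 5 (16-bit) = 0b1000110111101111 = 36335

36335


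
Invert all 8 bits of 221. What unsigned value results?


221 ^ 255 = 34

34


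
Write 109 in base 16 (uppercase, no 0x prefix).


109 = 6D hex

6D


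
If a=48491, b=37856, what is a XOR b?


48491 ^ 37856 = 11915

11915


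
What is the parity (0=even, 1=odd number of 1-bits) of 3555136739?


0b11010011111001110001010011100011 has 18 ones => parity 0

0


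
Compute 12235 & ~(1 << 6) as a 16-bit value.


12235 & ~(1 << 6) = 12171

12171


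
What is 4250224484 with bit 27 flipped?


4250224484 ^ (1 << 27) = 4250224484 ^ 134217728 = 4116006756

4116006756


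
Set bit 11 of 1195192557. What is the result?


1195192557 | (1 << 11) = 1195192557 | 2048 = 1195194605

1195194605


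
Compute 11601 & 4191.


0b10110101010001 & 0b1000001011111 = 0b1010001 = 81

81


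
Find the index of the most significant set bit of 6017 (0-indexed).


0b1011110000001. Highest set bit at position 12

12


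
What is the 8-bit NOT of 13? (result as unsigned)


~0b1101 = 0b11110010 = 242 (8-bit unsigned)

242


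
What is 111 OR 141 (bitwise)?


0b1101111 | 0b10001101 = 0b11101111 = 239

239


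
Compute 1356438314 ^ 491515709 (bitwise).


0b1010000110110011001101100101010 ^ 0b11101010010111110111100111101 = 0b1001101100100100111010000010111 = 1301443607

1301443607


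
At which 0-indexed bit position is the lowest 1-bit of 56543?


0b1101110011011111. Lowest set bit at position 0

0


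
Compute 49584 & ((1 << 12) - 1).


49584 & 4095 = 432

432


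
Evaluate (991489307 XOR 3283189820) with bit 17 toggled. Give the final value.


Step 1: 991489307 ^ 3283189820 = 4171853095
Step 2: 4171853095 ^ (1 << 17) = 4171853095 ^ 131072 = 4171984167

4171984167


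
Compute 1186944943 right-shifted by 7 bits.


0b1000110101111110101011110101111 >> 7 = 0b100011010111111010101111 = 9273007

9273007


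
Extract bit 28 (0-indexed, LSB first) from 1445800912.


0b1010110001011010010101111010000, position 28 = 1

1


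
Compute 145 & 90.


0b10010001 & 0b1011010 = 0b10000 = 16

16


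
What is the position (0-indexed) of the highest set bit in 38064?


0b1001010010110000. Highest set bit at position 15

15


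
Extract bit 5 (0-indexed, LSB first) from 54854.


0b1101011001000110, position 5 = 0

0


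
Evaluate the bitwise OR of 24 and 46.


0b11000 | 0b101110 = 0b111110 = 62

62


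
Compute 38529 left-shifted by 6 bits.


0b1001011010000001 << 6 = 0b1001011010000001000000 = 2465856

2465856


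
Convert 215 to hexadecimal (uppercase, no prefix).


215 = D7 hex

D7


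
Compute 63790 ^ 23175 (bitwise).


0b1111100100101110 ^ 0b101101010000111 = 0b1010001110101001 = 41897

41897


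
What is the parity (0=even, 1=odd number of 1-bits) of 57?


0b111001 has 4 ones => parity 0

0


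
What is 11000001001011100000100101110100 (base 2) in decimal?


11000001001011100000100101110100 in decimal = 3241019764

3241019764


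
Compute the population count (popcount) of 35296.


0b1000100111100000 has 6 set bits

6


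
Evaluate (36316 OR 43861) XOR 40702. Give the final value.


Step 1: 36316 | 43861 = 45021
Step 2: 45021 ^ 40702 = 12579

12579


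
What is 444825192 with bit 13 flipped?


444825192 ^ (1 << 13) = 444825192 ^ 8192 = 444817000

444817000


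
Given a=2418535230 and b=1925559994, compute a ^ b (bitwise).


2418535230 ^ 1925559994 = 3806485892

3806485892


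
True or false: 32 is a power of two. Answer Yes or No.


0b100000. Only one bit set => Yes

Yes


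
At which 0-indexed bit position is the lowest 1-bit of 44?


0b101100. Lowest set bit at position 2

2


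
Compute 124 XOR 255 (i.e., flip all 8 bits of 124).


124 ^ 255 = 131

131


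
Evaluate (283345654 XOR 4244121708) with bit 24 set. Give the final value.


Step 1: 283345654 ^ 4244121708 = 3961236122
Step 2: 3961236122 | (1 << 24) = 3961236122 | 16777216 = 3978013338

3978013338


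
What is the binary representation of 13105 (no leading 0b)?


13105 = 11001100110001 in binary

11001100110001


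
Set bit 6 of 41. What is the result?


41 | (1 << 6) = 41 | 64 = 105

105


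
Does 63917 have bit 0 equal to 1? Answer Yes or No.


0b1111100110101101, bit 0 = 1. Yes

Yes


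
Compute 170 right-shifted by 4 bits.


0b10101010 >> 4 = 0b1010 = 10

10


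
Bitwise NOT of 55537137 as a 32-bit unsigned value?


~0b11010011110110110111110001 = 0b11111100101100001001001000001110 = 4239430158 (32-bit unsigned)

4239430158


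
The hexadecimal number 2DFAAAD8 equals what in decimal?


2DFAAAD8 hex = 771402456 decimal

771402456


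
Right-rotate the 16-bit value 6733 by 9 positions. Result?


Rotate 0b1101001001101 right by 9 (16-bit) = 0b10011010001101 = 9869

9869


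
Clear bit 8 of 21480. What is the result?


21480 & ~(1 << 8) = 21224

21224


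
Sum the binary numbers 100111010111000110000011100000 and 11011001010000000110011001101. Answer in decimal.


100111010111000110000011100000 + 11011001010000000110011001101 = 1000010100001000110110110101101 = 1115975085

1115975085


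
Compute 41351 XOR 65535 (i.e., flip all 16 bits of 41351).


41351 ^ 65535 = 24184

24184


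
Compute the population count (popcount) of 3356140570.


0b11001000000010101010010000011010 has 11 set bits

11


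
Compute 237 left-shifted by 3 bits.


0b11101101 << 3 = 0b11101101000 = 1896

1896


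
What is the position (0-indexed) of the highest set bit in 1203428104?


0b1000111101110101101101100001000. Highest set bit at position 30

30


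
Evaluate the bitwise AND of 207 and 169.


0b11001111 & 0b10101001 = 0b10001001 = 137

137


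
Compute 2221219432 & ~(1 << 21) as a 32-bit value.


2221219432 & ~(1 << 21) = 2219122280

2219122280


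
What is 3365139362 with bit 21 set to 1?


3365139362 | (1 << 21) = 3365139362 | 2097152 = 3367236514

3367236514


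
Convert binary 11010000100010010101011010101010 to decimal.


11010000100010010101011010101010 in decimal = 3498661546

3498661546


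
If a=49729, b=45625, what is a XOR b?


49729 ^ 45625 = 28792

28792


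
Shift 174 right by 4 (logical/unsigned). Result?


0b10101110 >> 4 = 0b1010 = 10

10


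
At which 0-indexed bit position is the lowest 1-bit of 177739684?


0b1010100110000001011110100100. Lowest set bit at position 2

2


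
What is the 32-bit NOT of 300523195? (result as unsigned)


~0b10001111010011001111010111011 = 0b11101110000101100110000101000100 = 3994444100 (32-bit unsigned)

3994444100


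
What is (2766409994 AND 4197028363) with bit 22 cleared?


Step 1: 2766409994 & 4197028363 = 2686455818
Step 2: 2686455818 & ~(1 << 22) = 2686455818

2686455818


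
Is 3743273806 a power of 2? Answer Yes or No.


0b11011111000111011101001101001110. Multiple bits set => No

No


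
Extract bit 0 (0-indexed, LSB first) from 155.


0b10011011, position 0 = 1

1


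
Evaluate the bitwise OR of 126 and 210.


0b1111110 | 0b11010010 = 0b11111110 = 254

254


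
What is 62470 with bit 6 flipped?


62470 ^ (1 << 6) = 62470 ^ 64 = 62534

62534


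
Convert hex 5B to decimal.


5B hex = 91 decimal

91


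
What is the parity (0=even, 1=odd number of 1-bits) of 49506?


0b1100000101100010 has 6 ones => parity 0

0


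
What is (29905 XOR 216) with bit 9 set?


Step 1: 29905 ^ 216 = 29705
Step 2: 29705 | (1 << 9) = 29705 | 512 = 30217

30217


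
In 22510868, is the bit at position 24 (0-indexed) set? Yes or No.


0b1010101110111110100010100, bit 24 = 1. Yes

Yes


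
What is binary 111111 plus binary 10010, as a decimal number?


111111 + 10010 = 1010001 = 81

81


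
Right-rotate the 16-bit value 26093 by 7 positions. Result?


Rotate 0b110010111101101 right by 7 (16-bit) = 0b1101101011001011 = 56011

56011


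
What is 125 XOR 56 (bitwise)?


0b1111101 ^ 0b111000 = 0b1000101 = 69

69


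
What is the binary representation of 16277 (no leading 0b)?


16277 = 11111110010101 in binary

11111110010101


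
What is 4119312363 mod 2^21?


4119312363 & 2097151 = 505835

505835


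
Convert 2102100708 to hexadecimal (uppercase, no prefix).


2102100708 = 7D4B82E4 hex

7D4B82E4


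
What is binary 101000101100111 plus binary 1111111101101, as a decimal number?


101000101100111 + 1111111101101 = 111000101010100 = 29012

29012


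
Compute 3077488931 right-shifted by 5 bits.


0b10110111011011101100000100100011 >> 5 = 0b101101110110111011000001001 = 96171529

96171529


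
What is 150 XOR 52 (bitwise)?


0b10010110 ^ 0b110100 = 0b10100010 = 162

162


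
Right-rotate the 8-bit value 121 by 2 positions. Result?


Rotate 0b1111001 right by 2 (8-bit) = 0b1011110 = 94

94


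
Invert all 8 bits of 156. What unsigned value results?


156 ^ 255 = 99

99


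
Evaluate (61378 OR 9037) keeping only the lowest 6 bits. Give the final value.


Step 1: 61378 | 9037 = 61391
Step 2: 61391 & 63 = 15

15


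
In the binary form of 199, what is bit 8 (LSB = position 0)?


0b11000111, position 8 = 0

0


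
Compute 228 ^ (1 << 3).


228 ^ (1 << 3) = 228 ^ 8 = 236

236


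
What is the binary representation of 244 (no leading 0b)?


244 = 11110100 in binary

11110100


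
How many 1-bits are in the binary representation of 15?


0b1111 has 4 set bits

4


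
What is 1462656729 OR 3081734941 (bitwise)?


0b1010111001011100101111011011001 | 0b10110111101011111000101100011101 = 0b11110111101011111101111111011101 = 4155498461

4155498461


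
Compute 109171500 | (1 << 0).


109171500 | (1 << 0) = 109171500 | 1 = 109171501

109171501


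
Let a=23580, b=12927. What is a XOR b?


23580 ^ 12927 = 28259

28259


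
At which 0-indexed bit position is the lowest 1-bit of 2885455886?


0b10101011111111001001000000001110. Lowest set bit at position 1

1


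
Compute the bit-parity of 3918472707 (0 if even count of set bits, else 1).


0b11101001100011110010011000000011 has 15 ones => parity 1

1


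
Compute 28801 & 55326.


0b111000010000001 & 0b1101100000011110 = 0b101000000000000 = 20480

20480


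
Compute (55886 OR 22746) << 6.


Step 1: 55886 | 22746 = 56030
Step 2: 56030 << 6 = 3585920

3585920


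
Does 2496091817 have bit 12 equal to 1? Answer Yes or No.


0b10010100110001110101011010101001, bit 12 = 1. Yes

Yes


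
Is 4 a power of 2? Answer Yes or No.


0b100. Only one bit set => Yes

Yes


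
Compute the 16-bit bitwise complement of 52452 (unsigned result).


~0b1100110011100100 = 0b11001100011011 = 13083 (16-bit unsigned)

13083


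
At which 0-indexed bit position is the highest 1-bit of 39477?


0b1001101000110101. Highest set bit at position 15

15


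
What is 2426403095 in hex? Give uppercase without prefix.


2426403095 = 909FF917 hex

909FF917


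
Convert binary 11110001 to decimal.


11110001 in decimal = 241

241


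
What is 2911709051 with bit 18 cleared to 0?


2911709051 & ~(1 << 18) = 2911446907

2911446907


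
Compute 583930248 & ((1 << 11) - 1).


583930248 & 2047 = 392

392


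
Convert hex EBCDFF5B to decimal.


EBCDFF5B hex = 3956146011 decimal

3956146011


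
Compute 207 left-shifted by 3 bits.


0b11001111 << 3 = 0b11001111000 = 1656

1656


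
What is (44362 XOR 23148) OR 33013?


Step 1: 44362 ^ 23148 = 63270
Step 2: 63270 | 33013 = 63479

63479


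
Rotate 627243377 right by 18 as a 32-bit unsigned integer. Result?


Rotate 0b100101011000101111100101110001 right by 18 (32-bit) = 0b10111110010111000100100101011000 = 3193719128

3193719128


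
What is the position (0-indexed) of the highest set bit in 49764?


0b1100001001100100. Highest set bit at position 15

15


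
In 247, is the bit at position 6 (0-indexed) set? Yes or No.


0b11110111, bit 6 = 1. Yes

Yes


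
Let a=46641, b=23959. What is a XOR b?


46641 ^ 23959 = 60326

60326


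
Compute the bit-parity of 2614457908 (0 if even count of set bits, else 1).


0b10011011110101010111011000110100 has 18 ones => parity 0

0


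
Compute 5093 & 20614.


0b1001111100101 & 0b101000010000110 = 0b1000010000100 = 4228

4228


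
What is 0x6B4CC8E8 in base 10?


6B4CC8E8 hex = 1800194280 decimal

1800194280


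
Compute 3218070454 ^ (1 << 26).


3218070454 ^ (1 << 26) = 3218070454 ^ 67108864 = 3150961590

3150961590


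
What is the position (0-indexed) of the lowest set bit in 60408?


0b1110101111111000. Lowest set bit at position 3

3


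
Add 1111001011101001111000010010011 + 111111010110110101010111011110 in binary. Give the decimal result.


1111001011101001111000010010011 + 111111010110110101010111011110 = 10111000110100000100011001110001 = 3100657265

3100657265


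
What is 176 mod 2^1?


176 & 1 = 0

0


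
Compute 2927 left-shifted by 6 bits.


0b101101101111 << 6 = 0b101101101111000000 = 187328

187328


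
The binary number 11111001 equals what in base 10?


11111001 in decimal = 249

249


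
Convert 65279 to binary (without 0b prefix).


65279 = 1111111011111111 in binary

1111111011111111


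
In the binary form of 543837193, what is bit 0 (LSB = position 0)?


0b100000011010100100110000001001, position 0 = 1

1


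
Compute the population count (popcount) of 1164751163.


0b1000101011011001011000100111011 has 16 set bits

16


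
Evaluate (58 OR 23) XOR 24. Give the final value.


Step 1: 58 | 23 = 63
Step 2: 63 ^ 24 = 39

39


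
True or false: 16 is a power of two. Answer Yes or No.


0b10000. Only one bit set => Yes

Yes


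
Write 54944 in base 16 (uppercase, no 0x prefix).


54944 = D6A0 hex

D6A0


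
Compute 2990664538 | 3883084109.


0b10110010010000011110101101011010 | 0b11100111011100110010100101001101 = 0b11110111011100111110101101011111 = 4151569247

4151569247


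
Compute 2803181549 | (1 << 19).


2803181549 | (1 << 19) = 2803181549 | 524288 = 2803705837

2803705837


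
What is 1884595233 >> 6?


0b1110000010101001010010000100001 >> 6 = 0b1110000010101001010010000 = 29446800

29446800


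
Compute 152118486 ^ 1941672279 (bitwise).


0b1001000100010010010011010110 ^ 0b1110011101110111001000101010111 = 0b1111010101010101011010110000001 = 2058007937

2058007937


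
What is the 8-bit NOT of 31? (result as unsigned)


~0b11111 = 0b11100000 = 224 (8-bit unsigned)

224


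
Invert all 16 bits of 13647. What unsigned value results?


13647 ^ 65535 = 51888

51888


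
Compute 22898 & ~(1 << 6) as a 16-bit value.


22898 & ~(1 << 6) = 22834

22834


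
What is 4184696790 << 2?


0b11111001011011010110011111010110 << 2 = 0b1111100101101101011001111101011000 = 16738787160

16738787160


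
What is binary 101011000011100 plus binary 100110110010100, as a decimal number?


101011000011100 + 100110110010100 = 1010001110110000 = 41904

41904


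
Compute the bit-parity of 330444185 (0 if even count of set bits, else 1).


0b10011101100100010110110011001 has 15 ones => parity 1

1


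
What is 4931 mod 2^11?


4931 & 2047 = 835

835


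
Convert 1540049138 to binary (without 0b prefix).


1540049138 = 1011011110010110100100011110010 in binary

1011011110010110100100011110010


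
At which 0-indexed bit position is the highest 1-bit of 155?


0b10011011. Highest set bit at position 7

7


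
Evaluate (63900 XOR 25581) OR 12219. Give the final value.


Step 1: 63900 ^ 25581 = 39537
Step 2: 39537 | 12219 = 49147

49147


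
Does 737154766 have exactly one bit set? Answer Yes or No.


0b101011111100000001011011001110. Multiple bits set => No

No


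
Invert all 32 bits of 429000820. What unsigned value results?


429000820 ^ 4294967295 = 3865966475

3865966475


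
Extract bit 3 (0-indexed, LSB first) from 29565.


0b111001101111101, position 3 = 1

1


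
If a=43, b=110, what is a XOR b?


43 ^ 110 = 69

69


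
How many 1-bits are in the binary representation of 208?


0b11010000 has 3 set bits

3


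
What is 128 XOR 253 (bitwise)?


0b10000000 ^ 0b11111101 = 0b1111101 = 125

125


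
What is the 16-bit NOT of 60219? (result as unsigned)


~0b1110101100111011 = 0b1010011000100 = 5316 (16-bit unsigned)

5316


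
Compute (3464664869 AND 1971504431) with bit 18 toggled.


Step 1: 3464664869 & 1971504431 = 1149404453
Step 2: 1149404453 ^ (1 << 18) = 1149404453 ^ 262144 = 1149666597

1149666597


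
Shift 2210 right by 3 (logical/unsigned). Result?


0b100010100010 >> 3 = 0b100010100 = 276

276


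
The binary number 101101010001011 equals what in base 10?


101101010001011 in decimal = 23179

23179


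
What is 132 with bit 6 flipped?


132 ^ (1 << 6) = 132 ^ 64 = 196

196


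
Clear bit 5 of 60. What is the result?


60 & ~(1 << 5) = 28

28


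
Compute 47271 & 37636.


0b1011100010100111 & 0b1001001100000100 = 0b1001000000000100 = 36868

36868


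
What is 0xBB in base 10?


BB hex = 187 decimal

187


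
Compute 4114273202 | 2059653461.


0b11110101001110101101001110110010 | 0b1111010110000111101000101010101 = 0b11111111111110111101001111110111 = 4294693879

4294693879


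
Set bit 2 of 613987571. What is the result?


613987571 | (1 << 2) = 613987571 | 4 = 613987575

613987575


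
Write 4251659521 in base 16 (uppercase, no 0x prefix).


4251659521 = FD6B2D01 hex

FD6B2D01


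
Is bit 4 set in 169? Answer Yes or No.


0b10101001, bit 4 = 0. No

No


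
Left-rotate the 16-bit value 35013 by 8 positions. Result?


Rotate 0b1000100011000101 left by 8 (16-bit) = 0b1100010110001000 = 50568

50568


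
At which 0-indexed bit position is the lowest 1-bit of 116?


0b1110100. Lowest set bit at position 2

2


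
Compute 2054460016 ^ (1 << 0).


2054460016 ^ (1 << 0) = 2054460016 ^ 1 = 2054460017

2054460017


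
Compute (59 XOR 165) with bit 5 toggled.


Step 1: 59 ^ 165 = 158
Step 2: 158 ^ (1 << 5) = 158 ^ 32 = 190

190


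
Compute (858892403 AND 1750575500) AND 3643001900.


Step 1: 858892403 & 1750575500 = 538028032
Step 2: 538028032 & 3643001900 = 100352

100352


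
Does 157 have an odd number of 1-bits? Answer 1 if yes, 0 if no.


0b10011101 has 5 ones => parity 1

1


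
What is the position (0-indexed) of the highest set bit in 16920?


0b100001000011000. Highest set bit at position 14

14


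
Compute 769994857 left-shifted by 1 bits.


0b101101111001010011000001101001 << 1 = 0b1011011110010100110000011010010 = 1539989714

1539989714


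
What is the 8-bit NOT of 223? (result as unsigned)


~0b11011111 = 0b100000 = 32 (8-bit unsigned)

32


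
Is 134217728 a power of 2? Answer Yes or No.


0b1000000000000000000000000000. Only one bit set => Yes

Yes


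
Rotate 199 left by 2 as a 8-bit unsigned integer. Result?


Rotate 0b11000111 left by 2 (8-bit) = 0b11111 = 31

31


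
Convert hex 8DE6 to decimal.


8DE6 hex = 36326 decimal

36326


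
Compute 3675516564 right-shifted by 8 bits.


0b11011011000100111110111010010100 >> 8 = 0b110110110001001111101110 = 14357486

14357486


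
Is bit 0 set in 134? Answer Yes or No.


0b10000110, bit 0 = 0. No

No


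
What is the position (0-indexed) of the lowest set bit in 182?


0b10110110. Lowest set bit at position 1

1


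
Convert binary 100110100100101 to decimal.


100110100100101 in decimal = 19749

19749


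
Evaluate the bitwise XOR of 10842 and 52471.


0b10101001011010 ^ 0b1100110011110111 = 0b1110011010101101 = 59053

59053
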